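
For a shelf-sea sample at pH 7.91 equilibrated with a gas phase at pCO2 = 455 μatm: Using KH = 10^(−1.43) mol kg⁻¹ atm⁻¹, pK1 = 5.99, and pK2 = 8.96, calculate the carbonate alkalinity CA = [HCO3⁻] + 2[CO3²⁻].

CA = 1.66 mmol/kg

[CO2*] = KH · pCO2 = 10^(−1.43) × 455×10^-6 = 1.690×10^-5 mol/kg
α₀ = 1/(1 + K1/[H⁺] + K1K2/[H⁺]²) = 1/(1 + 10^+1.92 + 10^+0.87) = 0.01092
DIC = [CO2*]/α₀ = 1.690×10^-5 / 0.01092 = 1.548 mmol/kg
CA = (α₁ + 2α₂)·DIC = (0.9081 + 2×0.08094) × 1.548 = 1.66 mmol/kg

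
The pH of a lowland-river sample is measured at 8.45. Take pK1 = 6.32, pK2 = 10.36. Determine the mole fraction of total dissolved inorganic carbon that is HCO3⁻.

α₁ = 1 / (1 + [H⁺]/K1 + K2/[H⁺]) = 1 / (1 + 10^-2.13 + 10^-1.91)
   = 1 / (1 + 0.0074131 + 0.012303) = 1/1.0197 = 0.9807

α₁ = 0.981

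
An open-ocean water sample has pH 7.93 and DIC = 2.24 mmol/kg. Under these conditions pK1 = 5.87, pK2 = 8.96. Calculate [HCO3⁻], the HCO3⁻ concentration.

[HCO3⁻] = 2.03 mmol/kg

α₁ = 1 / (1 + [H⁺]/K1 + K2/[H⁺]) = 1 / (1 + 10^-2.06 + 10^-1.03)
   = 1 / (1 + 0.0087096 + 0.093325) = 1/1.1020 = 0.9074
[HCO3⁻] = α₁ × DIC = 0.9074 × 2.24 = 2.03 mmol/kg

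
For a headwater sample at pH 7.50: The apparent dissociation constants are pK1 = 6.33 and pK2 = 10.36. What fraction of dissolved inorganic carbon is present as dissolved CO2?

α₀ = 0.0632

α₀ = 1 / (1 + K1/[H⁺] + K1K2/[H⁺]²) = 1 / (1 + 10^+1.17 + 10^-1.69)
   = 1 / (1 + 14.791 + 0.020417) = 1/15.812 = 0.06325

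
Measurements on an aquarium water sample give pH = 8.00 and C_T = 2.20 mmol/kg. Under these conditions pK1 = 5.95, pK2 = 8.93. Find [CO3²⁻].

[CO3²⁻] = 0.229 mmol/kg

α₂ = 1 / (1 + [H⁺]/K2 + [H⁺]²/(K1K2)) = 1 / (1 + 10^+0.93 + 10^-1.12)
   = 1 / (1 + 8.5114 + 0.075858) = 1/9.5872 = 0.1043
[CO3²⁻] = α₂ × DIC = 0.1043 × 2.20 = 0.229 mmol/kg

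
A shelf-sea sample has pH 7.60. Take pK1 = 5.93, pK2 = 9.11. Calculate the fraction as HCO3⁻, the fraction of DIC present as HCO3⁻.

α₁ = 1 / (1 + [H⁺]/K1 + K2/[H⁺]) = 1 / (1 + 10^-1.67 + 10^-1.51)
   = 1 / (1 + 0.021380 + 0.030903) = 1/1.0523 = 0.9503

α₁ = 0.950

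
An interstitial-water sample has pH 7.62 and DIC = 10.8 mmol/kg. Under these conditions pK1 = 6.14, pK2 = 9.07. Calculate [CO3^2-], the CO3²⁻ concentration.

α₂ = 1 / (1 + [H⁺]/K2 + [H⁺]²/(K1K2)) = 1 / (1 + 10^+1.45 + 10^-0.03)
   = 1 / (1 + 28.184 + 0.93325) = 1/30.117 = 0.03320
[CO3²⁻] = α₂ × DIC = 0.03320 × 10.8 = 0.359 mmol/kg

[CO3²⁻] = 0.359 mmol/kg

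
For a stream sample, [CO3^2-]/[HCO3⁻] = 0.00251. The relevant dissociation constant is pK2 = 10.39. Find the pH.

pH = 7.79

From K2 = [H⁺][CO3^2-]/[HCO3⁻]:  pH = pK2 + log₁₀([CO3^2-]/[HCO3⁻])
log₁₀(0.00251) = -2.600
pH = 10.39 + (-2.600) = 7.79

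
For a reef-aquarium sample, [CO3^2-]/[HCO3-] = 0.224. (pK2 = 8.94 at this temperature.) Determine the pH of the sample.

pH = 8.29

From K2 = [H⁺][CO3^2-]/[HCO3-]:  pH = pK2 + log₁₀([CO3^2-]/[HCO3-])
log₁₀(0.224) = -0.650
pH = 8.94 + (-0.650) = 8.29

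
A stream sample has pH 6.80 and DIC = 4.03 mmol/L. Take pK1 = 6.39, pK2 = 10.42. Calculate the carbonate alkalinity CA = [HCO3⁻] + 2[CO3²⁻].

CA = [HCO3⁻] + 2[CO3²⁻] = (α₁ + 2α₂)·DIC
At pH 6.80: [H⁺]/K1 = 10^-0.41 = 0.38905, K2/[H⁺] = 10^-3.62 = 0.00023988
α₁ = 1/(1 + 0.38905 + 0.00023988) = 1/1.3893 = 0.7198; α₂ = α₁·K2/[H⁺] = 0.0001727
α₁ + 2α₂ = 0.7201
CA = 0.7201 × 4.03 = 2.90 mmol/L

CA = 2.90 mmol/L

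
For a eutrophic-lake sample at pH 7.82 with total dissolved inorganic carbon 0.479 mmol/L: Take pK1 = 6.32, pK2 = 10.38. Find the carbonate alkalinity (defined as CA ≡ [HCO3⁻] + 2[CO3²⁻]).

CA = 0.466 mmol/L

CA = [HCO3⁻] + 2[CO3²⁻] = (α₁ + 2α₂)·DIC
At pH 7.82: [H⁺]/K1 = 10^-1.50 = 0.031623, K2/[H⁺] = 10^-2.56 = 0.0027542
α₁ = 1/(1 + 0.031623 + 0.0027542) = 1/1.0344 = 0.9668; α₂ = α₁·K2/[H⁺] = 0.002663
α₁ + 2α₂ = 0.9721
CA = 0.9721 × 0.479 = 0.466 mmol/L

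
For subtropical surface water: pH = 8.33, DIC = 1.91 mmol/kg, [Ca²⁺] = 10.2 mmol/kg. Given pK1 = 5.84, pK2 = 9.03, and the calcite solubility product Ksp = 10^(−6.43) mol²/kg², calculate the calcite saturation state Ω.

Ω = 8.70

α₂ = 1 / (1 + [H⁺]/K2 + [H⁺]²/(K1K2)) = 1 / (1 + 10^+0.70 + 10^-1.79)
   = 1 / (1 + 5.0119 + 0.016218) = 1/6.0281 = 0.1659
[CO3²⁻] = α₂ × DIC = 0.1659 × 1.91 = 0.3168 mmol/kg
Ksp = 10^(−6.43) = 3.715×10^-7
Ω = [Ca²⁺][CO3²⁻]/Ksp = (10.2×10^-3)(3.168×10^-4) / 3.715×10^-7 = 8.70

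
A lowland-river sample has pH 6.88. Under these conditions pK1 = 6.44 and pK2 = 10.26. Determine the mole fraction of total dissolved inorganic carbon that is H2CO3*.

α₀ = 1 / (1 + K1/[H⁺] + K1K2/[H⁺]²) = 1 / (1 + 10^+0.44 + 10^-2.94)
   = 1 / (1 + 2.7542 + 0.0011482) = 1/3.7554 = 0.2663

α₀ = 0.266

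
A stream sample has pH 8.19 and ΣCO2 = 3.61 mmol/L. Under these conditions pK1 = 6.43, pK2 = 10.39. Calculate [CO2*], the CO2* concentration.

α₀ = 1 / (1 + K1/[H⁺] + K1K2/[H⁺]²) = 1 / (1 + 10^+1.76 + 10^-0.44)
   = 1 / (1 + 57.544 + 0.36308) = 1/58.907 = 0.01698
[CO2*] = α₀ × DIC = 0.01698 × 3.61 = 0.0613 mmol/L

[CO2*] = 0.0613 mmol/L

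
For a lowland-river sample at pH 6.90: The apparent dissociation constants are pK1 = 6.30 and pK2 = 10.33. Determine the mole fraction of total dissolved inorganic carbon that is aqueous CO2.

α₀ = 0.201

α₀ = 1 / (1 + K1/[H⁺] + K1K2/[H⁺]²) = 1 / (1 + 10^+0.60 + 10^-2.83)
   = 1 / (1 + 3.9811 + 0.0014791) = 1/4.9826 = 0.2007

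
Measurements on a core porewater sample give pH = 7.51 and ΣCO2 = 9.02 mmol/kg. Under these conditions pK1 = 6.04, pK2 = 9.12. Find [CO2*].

α₀ = 1 / (1 + K1/[H⁺] + K1K2/[H⁺]²) = 1 / (1 + 10^+1.47 + 10^-0.14)
   = 1 / (1 + 29.512 + 0.72444) = 1/31.237 = 0.03201
[CO2*] = α₀ × DIC = 0.03201 × 9.02 = 0.289 mmol/kg

[CO2*] = 0.289 mmol/kg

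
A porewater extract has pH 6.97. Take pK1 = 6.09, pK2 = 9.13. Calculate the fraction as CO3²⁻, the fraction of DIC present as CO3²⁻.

α₂ = 0.00608

α₂ = 1 / (1 + [H⁺]/K2 + [H⁺]²/(K1K2)) = 1 / (1 + 10^+2.16 + 10^+1.28)
   = 1 / (1 + 144.54 + 19.055) = 1/164.60 = 0.006075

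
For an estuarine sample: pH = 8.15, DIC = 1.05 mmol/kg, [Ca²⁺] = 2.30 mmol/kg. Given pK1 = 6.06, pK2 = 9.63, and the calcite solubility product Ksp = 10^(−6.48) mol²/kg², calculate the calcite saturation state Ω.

α₂ = 1 / (1 + [H⁺]/K2 + [H⁺]²/(K1K2)) = 1 / (1 + 10^+1.48 + 10^-0.61)
   = 1 / (1 + 30.200 + 0.24547) = 1/31.445 = 0.03180
[CO3²⁻] = α₂ × DIC = 0.03180 × 1.05 = 0.03339 mmol/kg
Ksp = 10^(−6.48) = 3.311×10^-7
Ω = [Ca²⁺][CO3²⁻]/Ksp = (2.30×10^-3)(3.339×10^-5) / 3.311×10^-7 = 0.232

Ω = 0.232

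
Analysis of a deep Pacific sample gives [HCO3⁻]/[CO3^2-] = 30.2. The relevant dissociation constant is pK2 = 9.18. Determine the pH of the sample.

pH = 7.70

From K2 = [H⁺][CO3^2-]/[HCO3⁻]:  pH = pK2 − log₁₀([HCO3⁻]/[CO3^2-])
log₁₀(30.2) = +1.480
pH = 9.18 − (+1.480) = 7.70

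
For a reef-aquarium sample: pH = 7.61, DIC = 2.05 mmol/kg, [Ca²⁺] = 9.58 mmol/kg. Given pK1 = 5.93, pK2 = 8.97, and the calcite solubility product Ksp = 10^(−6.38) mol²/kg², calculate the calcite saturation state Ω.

Ω = 1.93

α₂ = 1 / (1 + [H⁺]/K2 + [H⁺]²/(K1K2)) = 1 / (1 + 10^+1.36 + 10^-0.32)
   = 1 / (1 + 22.909 + 0.47863) = 1/24.387 = 0.04100
[CO3²⁻] = α₂ × DIC = 0.04100 × 2.05 = 0.08406 mmol/kg
Ksp = 10^(−6.38) = 4.169×10^-7
Ω = [Ca²⁺][CO3²⁻]/Ksp = (9.58×10^-3)(8.406×10^-5) / 4.169×10^-7 = 1.93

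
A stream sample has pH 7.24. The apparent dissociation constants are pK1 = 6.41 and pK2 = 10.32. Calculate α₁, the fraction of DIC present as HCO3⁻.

α₁ = 1 / (1 + [H⁺]/K1 + K2/[H⁺]) = 1 / (1 + 10^-0.83 + 10^-3.08)
   = 1 / (1 + 0.14791 + 0.00083176) = 1/1.1487 = 0.8705

α₁ = 0.871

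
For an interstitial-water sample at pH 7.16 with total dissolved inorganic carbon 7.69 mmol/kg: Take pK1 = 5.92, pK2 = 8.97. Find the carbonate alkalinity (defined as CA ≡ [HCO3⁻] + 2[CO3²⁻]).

CA = 7.39 mmol/kg

CA = [HCO3⁻] + 2[CO3²⁻] = (α₁ + 2α₂)·DIC
At pH 7.16: [H⁺]/K1 = 10^-1.24 = 0.057544, K2/[H⁺] = 10^-1.81 = 0.015488
α₁ = 1/(1 + 0.057544 + 0.015488) = 1/1.0730 = 0.9319; α₂ = α₁·K2/[H⁺] = 0.01443
α₁ + 2α₂ = 0.9608
CA = 0.9608 × 7.69 = 7.39 mmol/kg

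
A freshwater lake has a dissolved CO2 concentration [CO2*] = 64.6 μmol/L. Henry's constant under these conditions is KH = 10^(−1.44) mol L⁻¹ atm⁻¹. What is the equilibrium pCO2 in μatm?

KH = 10^(−1.44) = 3.631×10^-2 mol L⁻¹ atm⁻¹
pCO2 = [CO2*]/KH = 64.6×10^-6 / 3.631×10^-2 = 1.78×10^-3 atm = 1780 μatm

pCO2 = 1780 μatm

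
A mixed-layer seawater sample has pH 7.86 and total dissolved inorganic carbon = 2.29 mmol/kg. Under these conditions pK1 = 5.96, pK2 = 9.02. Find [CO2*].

α₀ = 1 / (1 + K1/[H⁺] + K1K2/[H⁺]²) = 1 / (1 + 10^+1.90 + 10^+0.74)
   = 1 / (1 + 79.433 + 5.4954) = 1/85.928 = 0.01164
[CO2*] = α₀ × DIC = 0.01164 × 2.29 = 0.0267 mmol/kg

[CO2*] = 0.0267 mmol/kg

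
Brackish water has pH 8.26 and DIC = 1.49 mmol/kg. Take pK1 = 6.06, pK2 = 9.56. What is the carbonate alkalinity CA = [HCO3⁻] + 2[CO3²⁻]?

CA = [HCO3⁻] + 2[CO3²⁻] = (α₁ + 2α₂)·DIC
At pH 8.26: [H⁺]/K1 = 10^-2.20 = 0.0063096, K2/[H⁺] = 10^-1.30 = 0.050119
α₁ = 1/(1 + 0.0063096 + 0.050119) = 1/1.0564 = 0.9466; α₂ = α₁·K2/[H⁺] = 0.04744
α₁ + 2α₂ = 1.0415
CA = 1.0415 × 1.49 = 1.55 mmol/kg

CA = 1.55 mmol/kg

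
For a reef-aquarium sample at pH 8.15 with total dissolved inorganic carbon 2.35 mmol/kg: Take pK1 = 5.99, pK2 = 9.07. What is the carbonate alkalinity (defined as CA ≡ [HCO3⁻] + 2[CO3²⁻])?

CA = [HCO3⁻] + 2[CO3²⁻] = (α₁ + 2α₂)·DIC
At pH 8.15: [H⁺]/K1 = 10^-2.16 = 0.0069183, K2/[H⁺] = 10^-0.92 = 0.12023
α₁ = 1/(1 + 0.0069183 + 0.12023) = 1/1.1271 = 0.8872; α₂ = α₁·K2/[H⁺] = 0.1067
α₁ + 2α₂ = 1.1005
CA = 1.1005 × 2.35 = 2.59 mmol/kg

CA = 2.59 mmol/kg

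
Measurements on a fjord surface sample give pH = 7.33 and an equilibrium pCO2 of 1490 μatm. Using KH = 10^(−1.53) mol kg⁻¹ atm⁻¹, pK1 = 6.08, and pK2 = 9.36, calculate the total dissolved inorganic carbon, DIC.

DIC = 0.833 mmol/kg

[CO2*] = KH · pCO2 = 10^(−1.53) × 1490×10^-6 = 4.397×10^-5 mol/kg
α₀ = 1/(1 + K1/[H⁺] + K1K2/[H⁺]²) = 1/(1 + 10^+1.25 + 10^-0.78) = 0.05277
DIC = [CO2*]/α₀ = 4.397×10^-5 / 0.05277 = 0.833 mmol/kg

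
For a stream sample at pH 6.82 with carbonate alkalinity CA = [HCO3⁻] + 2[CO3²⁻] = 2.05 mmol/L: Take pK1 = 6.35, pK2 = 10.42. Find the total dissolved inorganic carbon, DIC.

CA = [HCO3⁻] + 2[CO3²⁻] = (α₁ + 2α₂)·DIC
At pH 6.82: [H⁺]/K1 = 10^-0.47 = 0.33884, K2/[H⁺] = 10^-3.60 = 0.00025119
α₁ = 1/(1 + 0.33884 + 0.00025119) = 1/1.3391 = 0.7468; α₂ = α₁·K2/[H⁺] = 0.0001876
α₁ + 2α₂ = 0.7471
DIC = CA / (α₁ + 2α₂) = 2.05 / 0.7471 = 2.74 mmol/L

DIC = 2.74 mmol/L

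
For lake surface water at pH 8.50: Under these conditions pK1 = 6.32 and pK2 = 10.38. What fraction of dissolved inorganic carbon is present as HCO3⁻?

α₁ = 1 / (1 + [H⁺]/K1 + K2/[H⁺]) = 1 / (1 + 10^-2.18 + 10^-1.88)
   = 1 / (1 + 0.0066069 + 0.013183) = 1/1.0198 = 0.9806

α₁ = 0.981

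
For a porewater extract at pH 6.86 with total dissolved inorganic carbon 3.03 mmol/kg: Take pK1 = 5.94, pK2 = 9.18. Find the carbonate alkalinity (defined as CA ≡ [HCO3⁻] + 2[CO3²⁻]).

CA = 2.72 mmol/kg

CA = [HCO3⁻] + 2[CO3²⁻] = (α₁ + 2α₂)·DIC
At pH 6.86: [H⁺]/K1 = 10^-0.92 = 0.12023, K2/[H⁺] = 10^-2.32 = 0.0047863
α₁ = 1/(1 + 0.12023 + 0.0047863) = 1/1.1250 = 0.8889; α₂ = α₁·K2/[H⁺] = 0.004254
α₁ + 2α₂ = 0.8974
CA = 0.8974 × 3.03 = 2.72 mmol/kg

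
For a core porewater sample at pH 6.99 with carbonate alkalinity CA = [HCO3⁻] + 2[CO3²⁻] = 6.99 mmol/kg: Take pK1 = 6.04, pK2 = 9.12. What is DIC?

CA = [HCO3⁻] + 2[CO3²⁻] = (α₁ + 2α₂)·DIC
At pH 6.99: [H⁺]/K1 = 10^-0.95 = 0.11220, K2/[H⁺] = 10^-2.13 = 0.0074131
α₁ = 1/(1 + 0.11220 + 0.0074131) = 1/1.1196 = 0.8932; α₂ = α₁·K2/[H⁺] = 0.006621
α₁ + 2α₂ = 0.9064
DIC = CA / (α₁ + 2α₂) = 6.99 / 0.9064 = 7.71 mmol/kg

DIC = 7.71 mmol/kg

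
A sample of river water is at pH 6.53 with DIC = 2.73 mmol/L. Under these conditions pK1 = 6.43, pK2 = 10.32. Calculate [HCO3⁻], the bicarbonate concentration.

α₁ = 1 / (1 + [H⁺]/K1 + K2/[H⁺]) = 1 / (1 + 10^-0.10 + 10^-3.79)
   = 1 / (1 + 0.79433 + 0.00016218) = 1/1.7945 = 0.5573
[HCO3⁻] = α₁ × DIC = 0.5573 × 2.73 = 1.52 mmol/L

[HCO3⁻] = 1.52 mmol/L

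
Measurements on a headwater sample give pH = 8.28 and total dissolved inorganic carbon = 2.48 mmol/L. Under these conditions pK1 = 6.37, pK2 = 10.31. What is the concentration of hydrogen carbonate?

[HCO3⁻] = 2.43 mmol/L

α₁ = 1 / (1 + [H⁺]/K1 + K2/[H⁺]) = 1 / (1 + 10^-1.91 + 10^-2.03)
   = 1 / (1 + 0.012303 + 0.0093325) = 1/1.0216 = 0.9788
[HCO3⁻] = α₁ × DIC = 0.9788 × 2.48 = 2.43 mmol/L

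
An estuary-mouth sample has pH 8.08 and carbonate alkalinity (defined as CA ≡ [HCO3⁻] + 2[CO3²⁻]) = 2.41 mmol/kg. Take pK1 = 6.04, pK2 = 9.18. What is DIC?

DIC = 2.26 mmol/kg

CA = [HCO3⁻] + 2[CO3²⁻] = (α₁ + 2α₂)·DIC
At pH 8.08: [H⁺]/K1 = 10^-2.04 = 0.0091201, K2/[H⁺] = 10^-1.10 = 0.079433
α₁ = 1/(1 + 0.0091201 + 0.079433) = 1/1.0886 = 0.9187; α₂ = α₁·K2/[H⁺] = 0.07297
α₁ + 2α₂ = 1.0646
DIC = CA / (α₁ + 2α₂) = 2.41 / 1.0646 = 2.26 mmol/kg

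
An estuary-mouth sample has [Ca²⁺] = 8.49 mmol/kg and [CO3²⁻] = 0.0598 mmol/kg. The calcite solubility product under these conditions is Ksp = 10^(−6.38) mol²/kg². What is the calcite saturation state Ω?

Ω = 1.22

Ksp = 10^(−6.38) = 4.169×10^-7
Ω = [Ca²⁺][CO3²⁻]/Ksp = (8.49×10^-3)(0.0598×10^-3) / 4.169×10^-7 = 1.22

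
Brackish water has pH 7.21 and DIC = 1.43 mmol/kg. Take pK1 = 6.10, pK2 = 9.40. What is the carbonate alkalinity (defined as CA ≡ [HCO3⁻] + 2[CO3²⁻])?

CA = 1.34 mmol/kg

CA = [HCO3⁻] + 2[CO3²⁻] = (α₁ + 2α₂)·DIC
At pH 7.21: [H⁺]/K1 = 10^-1.11 = 0.077625, K2/[H⁺] = 10^-2.19 = 0.0064565
α₁ = 1/(1 + 0.077625 + 0.0064565) = 1/1.0841 = 0.9224; α₂ = α₁·K2/[H⁺] = 0.005956
α₁ + 2α₂ = 0.9344
CA = 0.9344 × 1.43 = 1.34 mmol/kg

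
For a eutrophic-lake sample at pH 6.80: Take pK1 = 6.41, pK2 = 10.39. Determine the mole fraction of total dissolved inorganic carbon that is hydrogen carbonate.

α₁ = 1 / (1 + [H⁺]/K1 + K2/[H⁺]) = 1 / (1 + 10^-0.39 + 10^-3.59)
   = 1 / (1 + 0.40738 + 0.00025704) = 1/1.4076 = 0.7104

α₁ = 0.710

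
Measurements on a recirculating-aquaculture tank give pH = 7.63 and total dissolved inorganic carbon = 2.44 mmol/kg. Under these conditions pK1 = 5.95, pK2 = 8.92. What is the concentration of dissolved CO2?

[CO2*] = 0.0475 mmol/kg

α₀ = 1 / (1 + K1/[H⁺] + K1K2/[H⁺]²) = 1 / (1 + 10^+1.68 + 10^+0.39)
   = 1 / (1 + 47.863 + 2.4547) = 1/51.318 = 0.01949
[CO2*] = α₀ × DIC = 0.01949 × 2.44 = 0.0475 mmol/kg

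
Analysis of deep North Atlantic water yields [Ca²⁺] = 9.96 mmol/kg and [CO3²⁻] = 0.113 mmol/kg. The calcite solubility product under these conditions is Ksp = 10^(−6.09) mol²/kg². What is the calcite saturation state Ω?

Ω = 1.38

Ksp = 10^(−6.09) = 8.128×10^-7
Ω = [Ca²⁺][CO3²⁻]/Ksp = (9.96×10^-3)(0.113×10^-3) / 8.128×10^-7 = 1.38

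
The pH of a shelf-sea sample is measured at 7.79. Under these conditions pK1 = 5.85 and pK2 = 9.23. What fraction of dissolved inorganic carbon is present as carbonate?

α₂ = 1 / (1 + [H⁺]/K2 + [H⁺]²/(K1K2)) = 1 / (1 + 10^+1.44 + 10^-0.50)
   = 1 / (1 + 27.542 + 0.31623) = 1/28.859 = 0.03465

α₂ = 0.0347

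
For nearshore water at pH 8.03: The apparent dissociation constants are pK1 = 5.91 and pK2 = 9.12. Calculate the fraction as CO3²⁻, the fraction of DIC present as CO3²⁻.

α₂ = 1 / (1 + [H⁺]/K2 + [H⁺]²/(K1K2)) = 1 / (1 + 10^+1.09 + 10^-1.03)
   = 1 / (1 + 12.303 + 0.093325) = 1/13.396 = 0.07465

α₂ = 0.0746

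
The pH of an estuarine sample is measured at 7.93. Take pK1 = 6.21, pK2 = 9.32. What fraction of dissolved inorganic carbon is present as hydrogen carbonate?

α₁ = 0.944

α₁ = 1 / (1 + [H⁺]/K1 + K2/[H⁺]) = 1 / (1 + 10^-1.72 + 10^-1.39)
   = 1 / (1 + 0.019055 + 0.040738) = 1/1.0598 = 0.9436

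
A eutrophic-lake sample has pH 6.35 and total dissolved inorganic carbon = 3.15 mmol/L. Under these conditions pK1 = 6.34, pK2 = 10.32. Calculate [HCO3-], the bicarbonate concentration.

[HCO3⁻] = 1.59 mmol/L

α₁ = 1 / (1 + [H⁺]/K1 + K2/[H⁺]) = 1 / (1 + 10^-0.01 + 10^-3.97)
   = 1 / (1 + 0.97724 + 0.00010715) = 1/1.9773 = 0.5057
[HCO3⁻] = α₁ × DIC = 0.5057 × 3.15 = 1.59 mmol/L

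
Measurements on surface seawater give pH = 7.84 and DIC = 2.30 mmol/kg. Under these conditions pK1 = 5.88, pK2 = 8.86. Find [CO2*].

α₀ = 1 / (1 + K1/[H⁺] + K1K2/[H⁺]²) = 1 / (1 + 10^+1.96 + 10^+0.94)
   = 1 / (1 + 91.201 + 8.7096) = 1/100.91 = 0.009910
[CO2*] = α₀ × DIC = 0.009910 × 2.30 = 0.0228 mmol/kg

[CO2*] = 0.0228 mmol/kg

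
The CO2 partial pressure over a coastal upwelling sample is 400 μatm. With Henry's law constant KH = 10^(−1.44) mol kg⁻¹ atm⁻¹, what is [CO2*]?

KH = 10^(−1.44) = 3.631×10^-2 mol kg⁻¹ atm⁻¹
[CO2*] = KH · pCO2 = 3.631×10^-2 × 400×10^-6 atm = 1.45×10^-5 mol/kg

[CO2*] = 14.5 μmol/kg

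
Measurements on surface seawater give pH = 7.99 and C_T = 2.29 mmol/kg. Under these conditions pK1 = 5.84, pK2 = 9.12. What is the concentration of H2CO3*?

α₀ = 1 / (1 + K1/[H⁺] + K1K2/[H⁺]²) = 1 / (1 + 10^+2.15 + 10^+1.02)
   = 1 / (1 + 141.25 + 10.471) = 1/152.73 = 0.006548
[CO2*] = α₀ × DIC = 0.006548 × 2.29 = 0.0150 mmol/kg = 15.0 μmol/kg

[CO2*] = 15.0 μmol/kg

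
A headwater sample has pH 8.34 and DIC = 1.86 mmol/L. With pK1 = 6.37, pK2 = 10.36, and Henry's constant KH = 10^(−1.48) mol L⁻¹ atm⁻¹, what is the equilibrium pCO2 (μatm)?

α₀ = 1 / (1 + K1/[H⁺] + K1K2/[H⁺]²) = 1 / (1 + 10^+1.97 + 10^-0.05)
   = 1 / (1 + 93.325 + 0.89125) = 1/95.217 = 0.01050
[CO2*] = α₀ × DIC = 0.01050 × 1.86 = 0.01953 mmol/L = 19.53 μmol/L
pCO2 = [CO2*]/KH = 1.953×10^-5 / 3.311×10^-2 = 590 μatm

pCO2 = 590 μatm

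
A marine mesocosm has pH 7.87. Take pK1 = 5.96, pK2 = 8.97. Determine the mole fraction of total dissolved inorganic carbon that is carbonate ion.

α₂ = 0.0728

α₂ = 1 / (1 + [H⁺]/K2 + [H⁺]²/(K1K2)) = 1 / (1 + 10^+1.10 + 10^-0.81)
   = 1 / (1 + 12.589 + 0.15488) = 1/13.744 = 0.07276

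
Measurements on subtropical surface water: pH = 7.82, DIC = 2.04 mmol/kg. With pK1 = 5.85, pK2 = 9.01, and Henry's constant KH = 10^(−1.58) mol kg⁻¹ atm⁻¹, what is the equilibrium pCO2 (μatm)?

α₀ = 1 / (1 + K1/[H⁺] + K1K2/[H⁺]²) = 1 / (1 + 10^+1.97 + 10^+0.78)
   = 1 / (1 + 93.325 + 6.0256) = 1/100.35 = 0.009965
[CO2*] = α₀ × DIC = 0.009965 × 2.04 = 0.02033 mmol/kg
pCO2 = [CO2*]/KH = 2.033×10^-5 / 2.630×10^-2 = 773 μatm

pCO2 = 773 μatm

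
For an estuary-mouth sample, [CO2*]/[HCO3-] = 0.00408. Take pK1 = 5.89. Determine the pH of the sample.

From K1 = [H⁺][HCO3-]/[CO2*]:  pH = pK1 − log₁₀([CO2*]/[HCO3-])
log₁₀(0.00408) = -2.389
pH = 5.89 − (-2.389) = 8.28

pH = 8.28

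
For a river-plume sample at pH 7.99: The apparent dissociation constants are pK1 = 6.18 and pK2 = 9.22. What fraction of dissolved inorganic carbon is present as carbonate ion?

α₂ = 1 / (1 + [H⁺]/K2 + [H⁺]²/(K1K2)) = 1 / (1 + 10^+1.23 + 10^-0.58)
   = 1 / (1 + 16.982 + 0.26303) = 1/18.245 = 0.05481

α₂ = 0.0548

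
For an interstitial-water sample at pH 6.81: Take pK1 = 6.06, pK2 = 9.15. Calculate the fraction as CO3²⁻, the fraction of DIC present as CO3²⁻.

α₂ = 1 / (1 + [H⁺]/K2 + [H⁺]²/(K1K2)) = 1 / (1 + 10^+2.34 + 10^+1.59)
   = 1 / (1 + 218.78 + 38.905) = 1/258.68 = 0.003866

α₂ = 0.00387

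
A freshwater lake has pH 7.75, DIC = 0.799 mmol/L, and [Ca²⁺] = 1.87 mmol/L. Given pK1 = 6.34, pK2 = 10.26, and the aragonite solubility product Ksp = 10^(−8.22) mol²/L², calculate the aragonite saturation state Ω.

Ω = 0.735

α₂ = 1 / (1 + [H⁺]/K2 + [H⁺]²/(K1K2)) = 1 / (1 + 10^+2.51 + 10^+1.10)
   = 1 / (1 + 323.59 + 12.589) = 1/337.18 = 0.002966
[CO3²⁻] = α₂ × DIC = 0.002966 × 0.799 = 0.002370 mmol/L = 2.370 μmol/L
Ksp = 10^(−8.22) = 6.026×10^-9
Ω = [Ca²⁺][CO3²⁻]/Ksp = (1.87×10^-3)(2.370×10^-6) / 6.026×10^-9 = 0.735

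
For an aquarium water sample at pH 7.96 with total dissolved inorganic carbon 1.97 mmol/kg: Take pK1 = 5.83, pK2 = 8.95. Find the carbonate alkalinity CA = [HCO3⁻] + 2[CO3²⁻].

CA = 2.14 mmol/kg

CA = [HCO3⁻] + 2[CO3²⁻] = (α₁ + 2α₂)·DIC
At pH 7.96: [H⁺]/K1 = 10^-2.13 = 0.0074131, K2/[H⁺] = 10^-0.99 = 0.10233
α₁ = 1/(1 + 0.0074131 + 0.10233) = 1/1.1097 = 0.9011; α₂ = α₁·K2/[H⁺] = 0.09221
α₁ + 2α₂ = 1.0855
CA = 1.0855 × 1.97 = 2.14 mmol/kg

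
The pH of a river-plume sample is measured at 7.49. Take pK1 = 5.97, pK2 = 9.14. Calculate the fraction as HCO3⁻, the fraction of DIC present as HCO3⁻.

α₁ = 1 / (1 + [H⁺]/K1 + K2/[H⁺]) = 1 / (1 + 10^-1.52 + 10^-1.65)
   = 1 / (1 + 0.030200 + 0.022387) = 1/1.0526 = 0.9500

α₁ = 0.950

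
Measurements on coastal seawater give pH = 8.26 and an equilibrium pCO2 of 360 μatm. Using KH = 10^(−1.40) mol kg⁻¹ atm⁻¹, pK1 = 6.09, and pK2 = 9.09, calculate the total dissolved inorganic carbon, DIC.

DIC = 2.45 mmol/kg

[CO2*] = KH · pCO2 = 10^(−1.40) × 360×10^-6 = 1.433×10^-5 mol/kg
α₀ = 1/(1 + K1/[H⁺] + K1K2/[H⁺]²) = 1/(1 + 10^+2.17 + 10^+1.34) = 0.005855
DIC = [CO2*]/α₀ = 1.433×10^-5 / 0.005855 = 2.45 mmol/kg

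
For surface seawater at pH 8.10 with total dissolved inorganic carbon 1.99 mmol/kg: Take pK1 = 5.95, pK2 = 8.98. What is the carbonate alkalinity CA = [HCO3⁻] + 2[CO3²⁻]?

CA = [HCO3⁻] + 2[CO3²⁻] = (α₁ + 2α₂)·DIC
At pH 8.10: [H⁺]/K1 = 10^-2.15 = 0.0070795, K2/[H⁺] = 10^-0.88 = 0.13183
α₁ = 1/(1 + 0.0070795 + 0.13183) = 1/1.1389 = 0.8780; α₂ = α₁·K2/[H⁺] = 0.1157
α₁ + 2α₂ = 1.1095
CA = 1.1095 × 1.99 = 2.21 mmol/kg

CA = 2.21 mmol/kg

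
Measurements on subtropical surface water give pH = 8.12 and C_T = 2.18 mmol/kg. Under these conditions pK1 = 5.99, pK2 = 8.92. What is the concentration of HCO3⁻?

[HCO3⁻] = 1.87 mmol/kg

α₁ = 1 / (1 + [H⁺]/K1 + K2/[H⁺]) = 1 / (1 + 10^-2.13 + 10^-0.80)
   = 1 / (1 + 0.0074131 + 0.15849) = 1/1.1659 = 0.8577
[HCO3⁻] = α₁ × DIC = 0.8577 × 2.18 = 1.87 mmol/kg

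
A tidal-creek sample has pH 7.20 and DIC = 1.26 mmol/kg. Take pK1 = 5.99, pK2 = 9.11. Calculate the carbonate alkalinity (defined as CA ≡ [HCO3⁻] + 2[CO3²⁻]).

CA = 1.20 mmol/kg

CA = [HCO3⁻] + 2[CO3²⁻] = (α₁ + 2α₂)·DIC
At pH 7.20: [H⁺]/K1 = 10^-1.21 = 0.061660, K2/[H⁺] = 10^-1.91 = 0.012303
α₁ = 1/(1 + 0.061660 + 0.012303) = 1/1.0740 = 0.9311; α₂ = α₁·K2/[H⁺] = 0.01146
α₁ + 2α₂ = 0.9540
CA = 0.9540 × 1.26 = 1.20 mmol/kg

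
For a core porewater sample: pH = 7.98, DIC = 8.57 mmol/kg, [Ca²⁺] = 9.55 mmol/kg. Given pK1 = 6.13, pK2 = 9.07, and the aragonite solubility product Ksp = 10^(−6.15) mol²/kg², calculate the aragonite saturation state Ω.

Ω = 8.58

α₂ = 1 / (1 + [H⁺]/K2 + [H⁺]²/(K1K2)) = 1 / (1 + 10^+1.09 + 10^-0.76)
   = 1 / (1 + 12.303 + 0.17378) = 1/13.476 = 0.07420
[CO3²⁻] = α₂ × DIC = 0.07420 × 8.57 = 0.6359 mmol/kg
Ksp = 10^(−6.15) = 7.079×10^-7
Ω = [Ca²⁺][CO3²⁻]/Ksp = (9.55×10^-3)(6.359×10^-4) / 7.079×10^-7 = 8.58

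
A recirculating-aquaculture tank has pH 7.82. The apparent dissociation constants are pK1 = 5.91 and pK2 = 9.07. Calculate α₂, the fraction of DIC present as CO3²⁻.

α₂ = 0.0526

α₂ = 1 / (1 + [H⁺]/K2 + [H⁺]²/(K1K2)) = 1 / (1 + 10^+1.25 + 10^-0.66)
   = 1 / (1 + 17.783 + 0.21878) = 1/19.002 = 0.05263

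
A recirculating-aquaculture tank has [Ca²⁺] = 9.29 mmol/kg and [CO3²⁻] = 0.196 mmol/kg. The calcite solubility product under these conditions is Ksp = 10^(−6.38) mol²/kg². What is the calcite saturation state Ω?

Ω = 4.37

Ksp = 10^(−6.38) = 4.169×10^-7
Ω = [Ca²⁺][CO3²⁻]/Ksp = (9.29×10^-3)(0.196×10^-3) / 4.169×10^-7 = 4.37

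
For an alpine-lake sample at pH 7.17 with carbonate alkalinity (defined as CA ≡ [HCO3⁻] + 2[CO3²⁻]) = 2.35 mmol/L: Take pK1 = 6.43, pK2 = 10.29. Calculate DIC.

DIC = 2.78 mmol/L

CA = [HCO3⁻] + 2[CO3²⁻] = (α₁ + 2α₂)·DIC
At pH 7.17: [H⁺]/K1 = 10^-0.74 = 0.18197, K2/[H⁺] = 10^-3.12 = 0.00075858
α₁ = 1/(1 + 0.18197 + 0.00075858) = 1/1.1827 = 0.8455; α₂ = α₁·K2/[H⁺] = 0.0006414
α₁ + 2α₂ = 0.8468
DIC = CA / (α₁ + 2α₂) = 2.35 / 0.8468 = 2.78 mmol/L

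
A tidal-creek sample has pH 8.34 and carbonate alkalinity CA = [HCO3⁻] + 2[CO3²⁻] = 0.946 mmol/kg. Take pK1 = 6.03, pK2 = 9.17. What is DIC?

DIC = 0.842 mmol/kg

CA = [HCO3⁻] + 2[CO3²⁻] = (α₁ + 2α₂)·DIC
At pH 8.34: [H⁺]/K1 = 10^-2.31 = 0.0048978, K2/[H⁺] = 10^-0.83 = 0.14791
α₁ = 1/(1 + 0.0048978 + 0.14791) = 1/1.1528 = 0.8674; α₂ = α₁·K2/[H⁺] = 0.1283
α₁ + 2α₂ = 1.1241
DIC = CA / (α₁ + 2α₂) = 0.946 / 1.1241 = 0.842 mmol/kg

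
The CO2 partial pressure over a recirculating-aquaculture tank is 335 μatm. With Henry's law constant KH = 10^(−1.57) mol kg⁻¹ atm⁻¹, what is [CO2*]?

KH = 10^(−1.57) = 2.692×10^-2 mol kg⁻¹ atm⁻¹
[CO2*] = KH · pCO2 = 2.692×10^-2 × 335×10^-6 atm = 9.02×10^-6 mol/kg

[CO2*] = 9.02 μmol/kg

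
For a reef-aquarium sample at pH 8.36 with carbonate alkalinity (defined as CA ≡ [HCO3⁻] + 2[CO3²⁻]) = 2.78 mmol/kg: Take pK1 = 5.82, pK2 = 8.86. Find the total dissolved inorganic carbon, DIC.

CA = [HCO3⁻] + 2[CO3²⁻] = (α₁ + 2α₂)·DIC
At pH 8.36: [H⁺]/K1 = 10^-2.54 = 0.0028840, K2/[H⁺] = 10^-0.50 = 0.31623
α₁ = 1/(1 + 0.0028840 + 0.31623) = 1/1.3191 = 0.7581; α₂ = α₁·K2/[H⁺] = 0.2397
α₁ + 2α₂ = 1.2375
DIC = CA / (α₁ + 2α₂) = 2.78 / 1.2375 = 2.25 mmol/kg

DIC = 2.25 mmol/kg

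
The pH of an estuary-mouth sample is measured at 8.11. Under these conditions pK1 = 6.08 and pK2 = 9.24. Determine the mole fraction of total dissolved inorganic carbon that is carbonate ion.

α₂ = 1 / (1 + [H⁺]/K2 + [H⁺]²/(K1K2)) = 1 / (1 + 10^+1.13 + 10^-0.90)
   = 1 / (1 + 13.490 + 0.12589) = 1/14.616 = 0.06842

α₂ = 0.0684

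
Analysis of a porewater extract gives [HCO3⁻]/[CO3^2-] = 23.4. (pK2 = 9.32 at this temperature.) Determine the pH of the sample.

From K2 = [H⁺][CO3^2-]/[HCO3⁻]:  pH = pK2 − log₁₀([HCO3⁻]/[CO3^2-])
log₁₀(23.4) = +1.369
pH = 9.32 − (+1.369) = 7.95

pH = 7.95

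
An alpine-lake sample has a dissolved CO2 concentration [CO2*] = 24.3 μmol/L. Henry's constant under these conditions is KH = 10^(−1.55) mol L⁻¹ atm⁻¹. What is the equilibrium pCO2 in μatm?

KH = 10^(−1.55) = 2.818×10^-2 mol L⁻¹ atm⁻¹
pCO2 = [CO2*]/KH = 24.3×10^-6 / 2.818×10^-2 = 8.62×10^-4 atm = 862 μatm

pCO2 = 862 μatm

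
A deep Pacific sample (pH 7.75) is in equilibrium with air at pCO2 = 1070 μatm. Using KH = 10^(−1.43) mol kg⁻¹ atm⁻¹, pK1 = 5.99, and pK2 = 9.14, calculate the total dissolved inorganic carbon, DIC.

[CO2*] = KH · pCO2 = 10^(−1.43) × 1070×10^-6 = 3.975×10^-5 mol/kg
α₀ = 1/(1 + K1/[H⁺] + K1K2/[H⁺]²) = 1/(1 + 10^+1.76 + 10^+0.37) = 0.01642
DIC = [CO2*]/α₀ = 3.975×10^-5 / 0.01642 = 2.42 mmol/kg

DIC = 2.42 mmol/kg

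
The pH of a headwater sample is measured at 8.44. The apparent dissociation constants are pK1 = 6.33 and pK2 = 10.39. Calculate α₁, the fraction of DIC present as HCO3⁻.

α₁ = 0.981

α₁ = 1 / (1 + [H⁺]/K1 + K2/[H⁺]) = 1 / (1 + 10^-2.11 + 10^-1.95)
   = 1 / (1 + 0.0077625 + 0.011220) = 1/1.0190 = 0.9814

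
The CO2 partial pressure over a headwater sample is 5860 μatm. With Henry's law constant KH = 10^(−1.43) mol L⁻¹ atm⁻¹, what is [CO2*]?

[CO2*] = 218 μmol/L

KH = 10^(−1.43) = 3.715×10^-2 mol L⁻¹ atm⁻¹
[CO2*] = KH · pCO2 = 3.715×10^-2 × 5860×10^-6 atm = 2.18×10^-4 mol/L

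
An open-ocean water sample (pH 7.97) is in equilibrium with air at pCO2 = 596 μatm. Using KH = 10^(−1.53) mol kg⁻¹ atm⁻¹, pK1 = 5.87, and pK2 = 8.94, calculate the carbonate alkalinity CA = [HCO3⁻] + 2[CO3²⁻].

[CO2*] = KH · pCO2 = 10^(−1.53) × 596×10^-6 = 1.759×10^-5 mol/kg
α₀ = 1/(1 + K1/[H⁺] + K1K2/[H⁺]²) = 1/(1 + 10^+2.10 + 10^+1.13) = 0.007123
DIC = [CO2*]/α₀ = 1.759×10^-5 / 0.007123 = 2.469 mmol/kg
CA = (α₁ + 2α₂)·DIC = (0.8968 + 2×0.09609) × 2.469 = 2.69 mmol/kg

CA = 2.69 mmol/kg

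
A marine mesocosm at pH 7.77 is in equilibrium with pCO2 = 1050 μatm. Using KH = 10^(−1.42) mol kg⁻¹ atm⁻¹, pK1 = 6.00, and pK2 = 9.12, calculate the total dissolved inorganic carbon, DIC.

DIC = 2.50 mmol/kg

[CO2*] = KH · pCO2 = 10^(−1.42) × 1050×10^-6 = 3.992×10^-5 mol/kg
α₀ = 1/(1 + K1/[H⁺] + K1K2/[H⁺]²) = 1/(1 + 10^+1.77 + 10^+0.42) = 0.01600
DIC = [CO2*]/α₀ = 3.992×10^-5 / 0.01600 = 2.50 mmol/kg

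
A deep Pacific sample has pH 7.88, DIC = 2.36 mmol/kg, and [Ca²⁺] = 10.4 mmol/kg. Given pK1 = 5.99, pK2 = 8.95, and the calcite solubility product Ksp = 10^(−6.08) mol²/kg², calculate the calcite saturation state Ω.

Ω = 2.29

α₂ = 1 / (1 + [H⁺]/K2 + [H⁺]²/(K1K2)) = 1 / (1 + 10^+1.07 + 10^-0.82)
   = 1 / (1 + 11.749 + 0.15136) = 1/12.900 = 0.07752
[CO3²⁻] = α₂ × DIC = 0.07752 × 2.36 = 0.1829 mmol/kg
Ksp = 10^(−6.08) = 8.318×10^-7
Ω = [Ca²⁺][CO3²⁻]/Ksp = (10.4×10^-3)(1.829×10^-4) / 8.318×10^-7 = 2.29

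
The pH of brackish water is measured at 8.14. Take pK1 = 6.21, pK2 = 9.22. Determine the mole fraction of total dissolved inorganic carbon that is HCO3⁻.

α₁ = 1 / (1 + [H⁺]/K1 + K2/[H⁺]) = 1 / (1 + 10^-1.93 + 10^-1.08)
   = 1 / (1 + 0.011749 + 0.083176) = 1/1.0949 = 0.9133

α₁ = 0.913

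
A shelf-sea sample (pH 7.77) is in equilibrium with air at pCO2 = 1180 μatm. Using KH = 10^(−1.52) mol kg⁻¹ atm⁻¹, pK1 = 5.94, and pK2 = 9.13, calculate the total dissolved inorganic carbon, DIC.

[CO2*] = KH · pCO2 = 10^(−1.52) × 1180×10^-6 = 3.564×10^-5 mol/kg
α₀ = 1/(1 + K1/[H⁺] + K1K2/[H⁺]²) = 1/(1 + 10^+1.83 + 10^+0.47) = 0.01397
DIC = [CO2*]/α₀ = 3.564×10^-5 / 0.01397 = 2.55 mmol/kg

DIC = 2.55 mmol/kg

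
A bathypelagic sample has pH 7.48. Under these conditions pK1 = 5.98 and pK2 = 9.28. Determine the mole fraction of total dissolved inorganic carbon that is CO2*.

α₀ = 0.0302

α₀ = 1 / (1 + K1/[H⁺] + K1K2/[H⁺]²) = 1 / (1 + 10^+1.50 + 10^-0.30)
   = 1 / (1 + 31.623 + 0.50119) = 1/33.124 = 0.03019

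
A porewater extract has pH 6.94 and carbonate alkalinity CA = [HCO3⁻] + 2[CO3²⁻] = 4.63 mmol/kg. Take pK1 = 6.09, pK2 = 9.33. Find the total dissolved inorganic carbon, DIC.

CA = [HCO3⁻] + 2[CO3²⁻] = (α₁ + 2α₂)·DIC
At pH 6.94: [H⁺]/K1 = 10^-0.85 = 0.14125, K2/[H⁺] = 10^-2.39 = 0.0040738
α₁ = 1/(1 + 0.14125 + 0.0040738) = 1/1.1453 = 0.8731; α₂ = α₁·K2/[H⁺] = 0.003557
α₁ + 2α₂ = 0.8802
DIC = CA / (α₁ + 2α₂) = 4.63 / 0.8802 = 5.26 mmol/kg

DIC = 5.26 mmol/kg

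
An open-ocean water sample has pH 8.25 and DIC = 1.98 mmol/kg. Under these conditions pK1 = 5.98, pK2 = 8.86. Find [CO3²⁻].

α₂ = 1 / (1 + [H⁺]/K2 + [H⁺]²/(K1K2)) = 1 / (1 + 10^+0.61 + 10^-1.66)
   = 1 / (1 + 4.0738 + 0.021878) = 1/5.0957 = 0.1962
[CO3²⁻] = α₂ × DIC = 0.1962 × 1.98 = 0.389 mmol/kg

[CO3²⁻] = 0.389 mmol/kg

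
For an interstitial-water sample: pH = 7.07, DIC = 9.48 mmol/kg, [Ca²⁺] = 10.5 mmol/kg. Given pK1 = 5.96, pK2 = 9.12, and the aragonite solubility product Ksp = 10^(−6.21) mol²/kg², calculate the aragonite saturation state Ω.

Ω = 1.32

α₂ = 1 / (1 + [H⁺]/K2 + [H⁺]²/(K1K2)) = 1 / (1 + 10^+2.05 + 10^+0.94)
   = 1 / (1 + 112.20 + 8.7096) = 1/121.91 = 0.008203
[CO3²⁻] = α₂ × DIC = 0.008203 × 9.48 = 0.07776 mmol/kg
Ksp = 10^(−6.21) = 6.166×10^-7
Ω = [Ca²⁺][CO3²⁻]/Ksp = (10.5×10^-3)(7.776×10^-5) / 6.166×10^-7 = 1.32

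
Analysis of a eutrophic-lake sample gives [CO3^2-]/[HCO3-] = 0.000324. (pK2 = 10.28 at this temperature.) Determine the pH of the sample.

pH = 6.79

From K2 = [H⁺][CO3^2-]/[HCO3-]:  pH = pK2 + log₁₀([CO3^2-]/[HCO3-])
log₁₀(0.000324) = -3.489
pH = 10.28 + (-3.489) = 6.79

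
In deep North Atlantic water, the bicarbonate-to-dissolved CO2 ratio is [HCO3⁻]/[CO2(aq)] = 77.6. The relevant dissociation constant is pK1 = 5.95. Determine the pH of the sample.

From K1 = [H⁺][HCO3⁻]/[CO2(aq)]:  pH = pK1 + log₁₀([HCO3⁻]/[CO2(aq)])
log₁₀(77.6) = +1.890
pH = 5.95 + (+1.890) = 7.84

pH = 7.84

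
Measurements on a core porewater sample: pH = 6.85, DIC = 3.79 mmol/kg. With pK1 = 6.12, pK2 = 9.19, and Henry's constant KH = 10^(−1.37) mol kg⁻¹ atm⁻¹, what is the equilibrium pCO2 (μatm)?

α₀ = 1 / (1 + K1/[H⁺] + K1K2/[H⁺]²) = 1 / (1 + 10^+0.73 + 10^-1.61)
   = 1 / (1 + 5.3703 + 0.024547) = 1/6.3949 = 0.1564
[CO2*] = α₀ × DIC = 0.1564 × 3.79 = 0.5927 mmol/kg
pCO2 = [CO2*]/KH = 5.927×10^-4 / 4.266×10^-2 = 1.39×10^4 μatm

pCO2 = 1.39×10^4 μatm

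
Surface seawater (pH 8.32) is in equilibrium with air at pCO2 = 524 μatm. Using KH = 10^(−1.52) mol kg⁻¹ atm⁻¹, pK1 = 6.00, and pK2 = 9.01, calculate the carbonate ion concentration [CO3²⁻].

[CO3²⁻] = 0.675 mmol/kg

[CO2*] = KH · pCO2 = 10^(−1.52) × 524×10^-6 = 1.582×10^-5 mol/kg
α₀ = 1/(1 + K1/[H⁺] + K1K2/[H⁺]²) = 1/(1 + 10^+2.32 + 10^+1.63) = 0.003959
DIC = [CO2*]/α₀ = 1.582×10^-5 / 0.003959 = 3.997 mmol/kg
[CO3²⁻] = α₂·DIC; α₂ = 0.1689, so [CO3²⁻] = 0.1689 × 3.997 = 0.675 mmol/kg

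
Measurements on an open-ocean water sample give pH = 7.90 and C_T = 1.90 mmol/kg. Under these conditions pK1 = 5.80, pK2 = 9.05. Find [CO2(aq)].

[CO2*] = 14.0 μmol/kg

α₀ = 1 / (1 + K1/[H⁺] + K1K2/[H⁺]²) = 1 / (1 + 10^+2.10 + 10^+0.95)
   = 1 / (1 + 125.89 + 8.9125) = 1/135.81 = 0.007363
[CO2*] = α₀ × DIC = 0.007363 × 1.90 = 0.0140 mmol/kg = 14.0 μmol/kg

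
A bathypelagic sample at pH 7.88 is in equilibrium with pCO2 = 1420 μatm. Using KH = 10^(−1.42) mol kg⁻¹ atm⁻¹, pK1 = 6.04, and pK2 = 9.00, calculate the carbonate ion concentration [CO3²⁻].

[CO3²⁻] = 0.283 mmol/kg

[CO2*] = KH · pCO2 = 10^(−1.42) × 1420×10^-6 = 5.399×10^-5 mol/kg
α₀ = 1/(1 + K1/[H⁺] + K1K2/[H⁺]²) = 1/(1 + 10^+1.84 + 10^+0.72) = 0.01326
DIC = [CO2*]/α₀ = 5.399×10^-5 / 0.01326 = 4.072 mmol/kg
[CO3²⁻] = α₂·DIC; α₂ = 0.06957, so [CO3²⁻] = 0.06957 × 4.072 = 0.283 mmol/kg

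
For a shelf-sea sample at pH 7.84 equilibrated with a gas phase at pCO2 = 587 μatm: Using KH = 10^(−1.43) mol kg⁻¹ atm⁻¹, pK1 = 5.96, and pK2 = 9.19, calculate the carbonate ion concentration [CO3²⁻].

[CO2*] = KH · pCO2 = 10^(−1.43) × 587×10^-6 = 2.181×10^-5 mol/kg
α₀ = 1/(1 + K1/[H⁺] + K1K2/[H⁺]²) = 1/(1 + 10^+1.88 + 10^+0.53) = 0.01246
DIC = [CO2*]/α₀ = 2.181×10^-5 / 0.01246 = 1.750 mmol/kg
[CO3²⁻] = α₂·DIC; α₂ = 0.04223, so [CO3²⁻] = 0.04223 × 1.750 = 0.0739 mmol/kg

[CO3²⁻] = 0.0739 mmol/kg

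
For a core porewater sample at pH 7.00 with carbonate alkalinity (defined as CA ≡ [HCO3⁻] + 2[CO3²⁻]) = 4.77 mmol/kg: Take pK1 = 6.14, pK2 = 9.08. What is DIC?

CA = [HCO3⁻] + 2[CO3²⁻] = (α₁ + 2α₂)·DIC
At pH 7.00: [H⁺]/K1 = 10^-0.86 = 0.13804, K2/[H⁺] = 10^-2.08 = 0.0083176
α₁ = 1/(1 + 0.13804 + 0.0083176) = 1/1.1464 = 0.8723; α₂ = α₁·K2/[H⁺] = 0.007256
α₁ + 2α₂ = 0.8868
DIC = CA / (α₁ + 2α₂) = 4.77 / 0.8868 = 5.38 mmol/kg

DIC = 5.38 mmol/kg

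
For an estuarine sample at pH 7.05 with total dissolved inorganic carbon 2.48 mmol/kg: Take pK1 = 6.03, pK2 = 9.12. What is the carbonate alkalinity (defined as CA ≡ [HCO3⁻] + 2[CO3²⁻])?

CA = [HCO3⁻] + 2[CO3²⁻] = (α₁ + 2α₂)·DIC
At pH 7.05: [H⁺]/K1 = 10^-1.02 = 0.095499, K2/[H⁺] = 10^-2.07 = 0.0085114
α₁ = 1/(1 + 0.095499 + 0.0085114) = 1/1.1040 = 0.9058; α₂ = α₁·K2/[H⁺] = 0.007710
α₁ + 2α₂ = 0.9212
CA = 0.9212 × 2.48 = 2.28 mmol/kg

CA = 2.28 mmol/kg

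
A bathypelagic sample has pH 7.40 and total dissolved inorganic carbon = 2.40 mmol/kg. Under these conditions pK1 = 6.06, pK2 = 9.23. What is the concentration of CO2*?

[CO2*] = 0.103 mmol/kg

α₀ = 1 / (1 + K1/[H⁺] + K1K2/[H⁺]²) = 1 / (1 + 10^+1.34 + 10^-0.49)
   = 1 / (1 + 21.878 + 0.32359) = 1/23.201 = 0.04310
[CO2*] = α₀ × DIC = 0.04310 × 2.40 = 0.103 mmol/kg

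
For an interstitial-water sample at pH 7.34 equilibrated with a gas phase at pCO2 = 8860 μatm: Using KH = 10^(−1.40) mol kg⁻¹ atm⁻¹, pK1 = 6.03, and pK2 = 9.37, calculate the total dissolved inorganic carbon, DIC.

DIC = 7.62 mmol/kg

[CO2*] = KH · pCO2 = 10^(−1.40) × 8860×10^-6 = 3.527×10^-4 mol/kg
α₀ = 1/(1 + K1/[H⁺] + K1K2/[H⁺]²) = 1/(1 + 10^+1.31 + 10^-0.72) = 0.04628
DIC = [CO2*]/α₀ = 3.527×10^-4 / 0.04628 = 7.62 mmol/kg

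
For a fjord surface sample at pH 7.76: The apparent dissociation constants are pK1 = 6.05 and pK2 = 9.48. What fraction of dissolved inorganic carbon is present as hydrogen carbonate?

α₁ = 0.963

α₁ = 1 / (1 + [H⁺]/K1 + K2/[H⁺]) = 1 / (1 + 10^-1.71 + 10^-1.72)
   = 1 / (1 + 0.019498 + 0.019055) = 1/1.0386 = 0.9629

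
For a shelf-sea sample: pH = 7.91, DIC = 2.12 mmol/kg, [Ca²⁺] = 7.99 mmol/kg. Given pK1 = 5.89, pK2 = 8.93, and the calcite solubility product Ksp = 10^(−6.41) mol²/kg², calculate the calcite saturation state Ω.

α₂ = 1 / (1 + [H⁺]/K2 + [H⁺]²/(K1K2)) = 1 / (1 + 10^+1.02 + 10^-1.00)
   = 1 / (1 + 10.471 + 0.10000) = 1/11.571 = 0.08642
[CO3²⁻] = α₂ × DIC = 0.08642 × 2.12 = 0.1832 mmol/kg
Ksp = 10^(−6.41) = 3.890×10^-7
Ω = [Ca²⁺][CO3²⁻]/Ksp = (7.99×10^-3)(1.832×10^-4) / 3.890×10^-7 = 3.76

Ω = 3.76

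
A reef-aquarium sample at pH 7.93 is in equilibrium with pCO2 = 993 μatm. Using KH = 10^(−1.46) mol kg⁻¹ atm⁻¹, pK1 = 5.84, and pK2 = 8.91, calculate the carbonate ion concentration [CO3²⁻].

[CO2*] = KH · pCO2 = 10^(−1.46) × 993×10^-6 = 3.443×10^-5 mol/kg
α₀ = 1/(1 + K1/[H⁺] + K1K2/[H⁺]²) = 1/(1 + 10^+2.09 + 10^+1.11) = 0.007304
DIC = [CO2*]/α₀ = 3.443×10^-5 / 0.007304 = 4.714 mmol/kg
[CO3²⁻] = α₂·DIC; α₂ = 0.09410, so [CO3²⁻] = 0.09410 × 4.714 = 0.444 mmol/kg

[CO3²⁻] = 0.444 mmol/kg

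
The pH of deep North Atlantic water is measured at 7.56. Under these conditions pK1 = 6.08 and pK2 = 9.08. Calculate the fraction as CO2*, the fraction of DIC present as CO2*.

α₀ = 0.0311

α₀ = 1 / (1 + K1/[H⁺] + K1K2/[H⁺]²) = 1 / (1 + 10^+1.48 + 10^-0.04)
   = 1 / (1 + 30.200 + 0.91201) = 1/32.112 = 0.03114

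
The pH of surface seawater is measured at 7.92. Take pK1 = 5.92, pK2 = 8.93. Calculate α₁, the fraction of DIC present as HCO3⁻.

α₁ = 1 / (1 + [H⁺]/K1 + K2/[H⁺]) = 1 / (1 + 10^-2.00 + 10^-1.01)
   = 1 / (1 + 0.010000 + 0.097724) = 1/1.1077 = 0.9028

α₁ = 0.903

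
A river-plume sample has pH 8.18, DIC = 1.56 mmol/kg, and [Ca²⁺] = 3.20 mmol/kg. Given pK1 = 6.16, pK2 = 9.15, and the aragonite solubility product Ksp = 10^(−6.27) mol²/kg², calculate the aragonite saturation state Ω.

α₂ = 1 / (1 + [H⁺]/K2 + [H⁺]²/(K1K2)) = 1 / (1 + 10^+0.97 + 10^-1.05)
   = 1 / (1 + 9.3325 + 0.089125) = 1/10.422 = 0.09595
[CO3²⁻] = α₂ × DIC = 0.09595 × 1.56 = 0.1497 mmol/kg
Ksp = 10^(−6.27) = 5.370×10^-7
Ω = [Ca²⁺][CO3²⁻]/Ksp = (3.20×10^-3)(1.497×10^-4) / 5.370×10^-7 = 0.892

Ω = 0.892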